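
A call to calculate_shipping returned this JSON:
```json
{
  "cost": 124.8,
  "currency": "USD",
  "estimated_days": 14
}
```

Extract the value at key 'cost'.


124.8


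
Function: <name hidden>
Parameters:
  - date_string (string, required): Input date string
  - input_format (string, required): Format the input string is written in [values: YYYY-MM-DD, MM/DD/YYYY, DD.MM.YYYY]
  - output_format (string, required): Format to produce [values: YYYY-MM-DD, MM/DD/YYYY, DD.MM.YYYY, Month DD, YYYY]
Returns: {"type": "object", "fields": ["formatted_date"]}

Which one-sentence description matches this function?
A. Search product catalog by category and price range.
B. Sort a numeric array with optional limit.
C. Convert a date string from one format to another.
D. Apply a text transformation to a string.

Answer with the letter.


Parameters date_string, input_format, output_format and return ["formatted_date"] fit: Convert a date string from one format to another.
C


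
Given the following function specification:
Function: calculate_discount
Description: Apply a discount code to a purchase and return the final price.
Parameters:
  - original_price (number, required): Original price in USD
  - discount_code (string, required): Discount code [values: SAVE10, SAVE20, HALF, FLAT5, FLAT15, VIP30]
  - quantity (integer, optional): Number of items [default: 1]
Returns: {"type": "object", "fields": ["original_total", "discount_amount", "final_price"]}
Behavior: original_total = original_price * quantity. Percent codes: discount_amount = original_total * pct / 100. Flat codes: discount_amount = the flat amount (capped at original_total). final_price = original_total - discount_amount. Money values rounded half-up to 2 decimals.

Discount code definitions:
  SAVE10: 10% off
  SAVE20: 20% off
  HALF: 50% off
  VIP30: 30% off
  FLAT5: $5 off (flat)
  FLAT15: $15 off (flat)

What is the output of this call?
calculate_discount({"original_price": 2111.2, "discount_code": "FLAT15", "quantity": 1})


original_total = 2111.2 * 1 = 2111.20
FLAT15 = $15 flat: discount_amount = min(15.00, 2111.20) = 15.00
final_price = 2111.20 - 15.00 = 2096.20
Output:
{"original_total": 2111.2, "discount_amount": 15.0, "final_price": 2096.2}


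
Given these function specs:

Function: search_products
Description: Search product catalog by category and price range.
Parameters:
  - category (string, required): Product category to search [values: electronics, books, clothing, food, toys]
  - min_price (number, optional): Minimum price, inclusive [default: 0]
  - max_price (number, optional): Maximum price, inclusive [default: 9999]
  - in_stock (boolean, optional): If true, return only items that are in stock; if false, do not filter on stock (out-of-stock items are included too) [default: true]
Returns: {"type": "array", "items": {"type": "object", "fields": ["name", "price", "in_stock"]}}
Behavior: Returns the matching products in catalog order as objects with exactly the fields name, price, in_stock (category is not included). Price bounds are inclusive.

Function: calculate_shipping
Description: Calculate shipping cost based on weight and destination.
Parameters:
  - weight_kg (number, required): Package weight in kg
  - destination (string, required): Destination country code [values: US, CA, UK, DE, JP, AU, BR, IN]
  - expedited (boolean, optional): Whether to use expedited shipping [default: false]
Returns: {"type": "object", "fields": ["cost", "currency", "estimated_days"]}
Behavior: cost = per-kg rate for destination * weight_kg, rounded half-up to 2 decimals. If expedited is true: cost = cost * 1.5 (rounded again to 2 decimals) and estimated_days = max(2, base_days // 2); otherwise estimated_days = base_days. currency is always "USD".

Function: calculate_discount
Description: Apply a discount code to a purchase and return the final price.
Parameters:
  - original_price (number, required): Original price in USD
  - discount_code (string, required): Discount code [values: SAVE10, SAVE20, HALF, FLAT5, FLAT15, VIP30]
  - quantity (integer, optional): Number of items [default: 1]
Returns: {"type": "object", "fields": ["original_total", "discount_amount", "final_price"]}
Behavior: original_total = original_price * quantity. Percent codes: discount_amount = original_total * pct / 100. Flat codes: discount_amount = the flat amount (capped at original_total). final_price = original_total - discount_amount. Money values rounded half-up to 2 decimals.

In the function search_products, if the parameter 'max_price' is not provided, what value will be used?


The search_products spec declares:
  - max_price (number, optional): Maximum price, inclusive [default: 9999]
Default:
9999


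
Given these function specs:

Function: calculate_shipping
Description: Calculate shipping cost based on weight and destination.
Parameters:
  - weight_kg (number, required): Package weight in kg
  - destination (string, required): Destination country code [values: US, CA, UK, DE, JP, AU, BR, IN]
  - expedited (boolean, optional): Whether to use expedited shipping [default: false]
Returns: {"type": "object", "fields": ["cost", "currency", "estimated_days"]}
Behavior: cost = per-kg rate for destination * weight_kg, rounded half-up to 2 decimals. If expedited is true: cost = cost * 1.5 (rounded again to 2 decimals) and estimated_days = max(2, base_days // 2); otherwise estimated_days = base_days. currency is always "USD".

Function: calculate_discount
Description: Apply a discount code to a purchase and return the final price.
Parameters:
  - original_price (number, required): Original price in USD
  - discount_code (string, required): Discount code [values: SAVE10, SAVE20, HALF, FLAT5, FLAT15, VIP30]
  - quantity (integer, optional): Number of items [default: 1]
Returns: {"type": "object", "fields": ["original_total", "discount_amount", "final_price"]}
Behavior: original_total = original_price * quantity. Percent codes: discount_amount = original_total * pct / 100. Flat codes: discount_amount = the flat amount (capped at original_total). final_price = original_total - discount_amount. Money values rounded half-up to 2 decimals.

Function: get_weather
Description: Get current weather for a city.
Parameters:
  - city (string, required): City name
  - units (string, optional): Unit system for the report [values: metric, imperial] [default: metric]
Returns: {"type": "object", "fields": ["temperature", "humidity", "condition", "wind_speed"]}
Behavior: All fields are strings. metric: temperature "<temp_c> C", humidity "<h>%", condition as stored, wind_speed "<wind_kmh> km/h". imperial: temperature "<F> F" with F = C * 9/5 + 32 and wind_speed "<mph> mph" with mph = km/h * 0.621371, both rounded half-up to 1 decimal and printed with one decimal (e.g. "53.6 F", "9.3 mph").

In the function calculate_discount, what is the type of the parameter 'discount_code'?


The calculate_discount spec declares:
  - discount_code (string, required): Discount code [values: SAVE10, SAVE20, HALF, FLAT5, FLAT15, VIP30]
Type:
string


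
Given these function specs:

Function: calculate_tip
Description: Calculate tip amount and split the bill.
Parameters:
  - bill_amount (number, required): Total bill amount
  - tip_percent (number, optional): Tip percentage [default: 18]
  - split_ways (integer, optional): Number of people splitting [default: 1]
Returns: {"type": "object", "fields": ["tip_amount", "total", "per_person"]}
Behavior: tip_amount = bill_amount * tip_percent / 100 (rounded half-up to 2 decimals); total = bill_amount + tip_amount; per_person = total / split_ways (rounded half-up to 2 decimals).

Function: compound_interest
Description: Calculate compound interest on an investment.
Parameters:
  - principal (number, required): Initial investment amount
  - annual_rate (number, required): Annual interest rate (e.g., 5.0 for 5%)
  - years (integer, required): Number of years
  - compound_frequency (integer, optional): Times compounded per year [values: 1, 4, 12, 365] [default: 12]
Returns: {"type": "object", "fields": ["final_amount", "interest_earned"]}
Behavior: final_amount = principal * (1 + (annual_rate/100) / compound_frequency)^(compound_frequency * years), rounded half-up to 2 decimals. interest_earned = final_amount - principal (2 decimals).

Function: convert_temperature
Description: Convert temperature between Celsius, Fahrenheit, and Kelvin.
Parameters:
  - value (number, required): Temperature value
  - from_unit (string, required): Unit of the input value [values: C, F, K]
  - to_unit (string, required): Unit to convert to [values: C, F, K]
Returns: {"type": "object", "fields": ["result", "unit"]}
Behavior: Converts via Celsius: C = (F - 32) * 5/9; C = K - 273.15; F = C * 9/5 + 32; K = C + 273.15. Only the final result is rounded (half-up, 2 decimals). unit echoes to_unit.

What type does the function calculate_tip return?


The calculate_tip spec declares Returns: {"type": "object", "fields": ["tip_amount", "total", "per_person"]}
Type:
object


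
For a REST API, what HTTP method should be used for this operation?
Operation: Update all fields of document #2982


GET = read, POST = create, PUT = update/replace, DELETE = remove
This operation is an update/replace.
PUT


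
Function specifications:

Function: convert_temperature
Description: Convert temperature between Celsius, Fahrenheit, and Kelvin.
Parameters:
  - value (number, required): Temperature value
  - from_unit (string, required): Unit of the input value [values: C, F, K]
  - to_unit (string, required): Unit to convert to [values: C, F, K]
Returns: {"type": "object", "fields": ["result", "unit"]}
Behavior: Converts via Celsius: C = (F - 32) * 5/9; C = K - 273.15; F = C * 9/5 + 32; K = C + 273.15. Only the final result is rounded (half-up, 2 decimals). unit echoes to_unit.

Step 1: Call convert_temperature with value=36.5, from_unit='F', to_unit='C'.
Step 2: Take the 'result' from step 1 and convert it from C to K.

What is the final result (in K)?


Step 1: convert_temperature(value=36.5, from_unit=F, to_unit=C)
  To C: (36.5 - 32) * 5/9 = 2.5
  Target is C: 2.5
  Round to 2 decimals: 2.5
  -> result = 2.5 C
Step 2: convert_temperature(value=2.5, from_unit=C, to_unit=K)
  Input already in C: 2.5
  To K: 2.5 + 273.15 = 275.65
  Round to 2 decimals: 275.65
  -> result = 275.65 K
275.65 K


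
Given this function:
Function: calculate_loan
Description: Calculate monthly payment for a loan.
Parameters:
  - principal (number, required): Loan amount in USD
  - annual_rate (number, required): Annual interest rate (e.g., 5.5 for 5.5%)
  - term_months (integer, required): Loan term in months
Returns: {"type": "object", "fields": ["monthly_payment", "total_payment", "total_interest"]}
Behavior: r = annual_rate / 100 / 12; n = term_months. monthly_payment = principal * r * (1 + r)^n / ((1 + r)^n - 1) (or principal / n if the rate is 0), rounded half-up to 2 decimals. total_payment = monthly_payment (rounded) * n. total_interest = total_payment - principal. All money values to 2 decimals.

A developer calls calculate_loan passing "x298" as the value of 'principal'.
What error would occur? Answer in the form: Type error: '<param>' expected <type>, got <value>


Spec: 'principal' is declared as number; "x298" is a string.
Type error: 'principal' expected number, got "x298"


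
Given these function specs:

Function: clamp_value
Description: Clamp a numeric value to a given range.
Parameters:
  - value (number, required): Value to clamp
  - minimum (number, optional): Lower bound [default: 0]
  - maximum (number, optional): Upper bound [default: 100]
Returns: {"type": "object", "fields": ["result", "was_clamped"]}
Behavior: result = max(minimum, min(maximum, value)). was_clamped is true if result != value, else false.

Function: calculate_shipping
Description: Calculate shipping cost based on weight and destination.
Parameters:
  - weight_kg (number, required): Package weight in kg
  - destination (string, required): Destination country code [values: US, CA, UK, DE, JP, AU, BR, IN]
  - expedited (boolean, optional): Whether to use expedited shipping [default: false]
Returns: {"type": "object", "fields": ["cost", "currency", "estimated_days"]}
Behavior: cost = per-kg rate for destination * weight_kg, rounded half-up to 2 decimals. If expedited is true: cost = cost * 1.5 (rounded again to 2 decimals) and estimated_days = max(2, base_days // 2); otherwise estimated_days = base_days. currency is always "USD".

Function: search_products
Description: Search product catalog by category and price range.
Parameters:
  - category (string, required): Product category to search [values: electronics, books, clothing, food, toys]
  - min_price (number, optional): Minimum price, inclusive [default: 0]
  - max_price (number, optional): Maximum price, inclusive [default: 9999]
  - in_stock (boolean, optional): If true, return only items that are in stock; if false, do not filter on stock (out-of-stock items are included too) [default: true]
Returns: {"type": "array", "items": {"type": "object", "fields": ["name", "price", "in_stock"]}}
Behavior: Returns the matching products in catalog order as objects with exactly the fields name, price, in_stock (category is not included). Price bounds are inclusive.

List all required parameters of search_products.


Parameters of search_products and their required/optional flag:
  category: required
  min_price: optional
  max_price: optional
  in_stock: optional
category


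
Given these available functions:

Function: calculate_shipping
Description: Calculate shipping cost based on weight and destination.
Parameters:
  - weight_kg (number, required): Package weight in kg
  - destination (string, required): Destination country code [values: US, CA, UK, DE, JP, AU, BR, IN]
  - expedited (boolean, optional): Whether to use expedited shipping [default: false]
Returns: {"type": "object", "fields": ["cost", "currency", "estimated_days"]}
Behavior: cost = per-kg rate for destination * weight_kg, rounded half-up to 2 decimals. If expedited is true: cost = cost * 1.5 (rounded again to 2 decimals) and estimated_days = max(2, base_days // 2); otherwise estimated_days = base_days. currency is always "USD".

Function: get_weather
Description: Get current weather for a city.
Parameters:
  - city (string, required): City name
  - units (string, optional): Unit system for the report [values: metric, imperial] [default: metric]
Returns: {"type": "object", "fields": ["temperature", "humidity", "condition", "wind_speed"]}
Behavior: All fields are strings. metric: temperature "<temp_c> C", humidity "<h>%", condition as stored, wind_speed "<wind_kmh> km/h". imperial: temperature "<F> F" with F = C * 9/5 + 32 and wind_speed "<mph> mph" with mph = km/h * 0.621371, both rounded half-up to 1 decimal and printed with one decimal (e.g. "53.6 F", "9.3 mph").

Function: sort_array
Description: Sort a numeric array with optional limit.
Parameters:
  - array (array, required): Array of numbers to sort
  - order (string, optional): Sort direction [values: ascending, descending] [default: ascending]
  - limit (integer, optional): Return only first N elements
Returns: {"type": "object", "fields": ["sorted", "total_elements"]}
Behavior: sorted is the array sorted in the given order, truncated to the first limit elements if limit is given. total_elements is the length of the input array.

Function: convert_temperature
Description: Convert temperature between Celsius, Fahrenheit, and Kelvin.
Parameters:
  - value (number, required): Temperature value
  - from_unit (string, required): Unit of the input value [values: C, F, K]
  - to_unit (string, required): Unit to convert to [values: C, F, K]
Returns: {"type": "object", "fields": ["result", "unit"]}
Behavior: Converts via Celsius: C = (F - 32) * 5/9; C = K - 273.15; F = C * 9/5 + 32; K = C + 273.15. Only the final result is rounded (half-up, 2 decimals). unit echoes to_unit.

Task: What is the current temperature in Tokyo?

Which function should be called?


The task needs a function whose description is: Get current weather for a city.
get_weather


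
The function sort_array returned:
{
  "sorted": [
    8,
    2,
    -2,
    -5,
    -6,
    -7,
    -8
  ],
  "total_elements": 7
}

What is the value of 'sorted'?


[8, 2, -2, -5, -6, -7, -8]


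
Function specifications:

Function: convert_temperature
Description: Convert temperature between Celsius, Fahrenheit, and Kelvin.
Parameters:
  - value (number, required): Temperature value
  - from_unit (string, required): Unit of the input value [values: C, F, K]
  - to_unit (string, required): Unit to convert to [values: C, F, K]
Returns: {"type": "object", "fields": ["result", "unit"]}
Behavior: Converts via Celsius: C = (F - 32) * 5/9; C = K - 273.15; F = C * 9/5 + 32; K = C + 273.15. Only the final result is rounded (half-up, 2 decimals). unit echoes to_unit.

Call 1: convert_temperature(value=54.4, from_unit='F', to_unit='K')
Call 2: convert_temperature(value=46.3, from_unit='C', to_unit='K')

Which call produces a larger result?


Call 1:
  To C: (54.4 - 32) * 5/9 = 12.444444
  To K: 12.444444 + 273.15 = 285.594444
  Round to 2 decimals: 285.59
  -> 285.59 K
Call 2:
  Input already in C: 46.3
  To K: 46.3 + 273.15 = 319.45
  Round to 2 decimals: 319.45
  -> 319.45 K
Call 2 (319.45 K)


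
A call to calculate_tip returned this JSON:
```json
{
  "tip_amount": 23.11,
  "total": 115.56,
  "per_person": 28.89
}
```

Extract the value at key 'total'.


115.56


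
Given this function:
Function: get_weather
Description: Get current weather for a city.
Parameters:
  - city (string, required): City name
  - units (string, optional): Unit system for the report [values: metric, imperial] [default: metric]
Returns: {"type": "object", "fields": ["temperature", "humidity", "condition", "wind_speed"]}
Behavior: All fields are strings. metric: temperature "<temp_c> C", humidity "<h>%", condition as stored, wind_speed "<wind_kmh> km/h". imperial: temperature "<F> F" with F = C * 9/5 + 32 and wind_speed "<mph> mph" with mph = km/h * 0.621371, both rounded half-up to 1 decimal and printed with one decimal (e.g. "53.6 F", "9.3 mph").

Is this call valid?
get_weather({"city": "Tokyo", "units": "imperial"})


Checking all required parameters present and types match... All valid.
Valid


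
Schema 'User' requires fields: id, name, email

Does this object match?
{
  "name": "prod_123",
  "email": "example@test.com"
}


Checking required fields...
Missing: id
Invalid - missing required field 'id'


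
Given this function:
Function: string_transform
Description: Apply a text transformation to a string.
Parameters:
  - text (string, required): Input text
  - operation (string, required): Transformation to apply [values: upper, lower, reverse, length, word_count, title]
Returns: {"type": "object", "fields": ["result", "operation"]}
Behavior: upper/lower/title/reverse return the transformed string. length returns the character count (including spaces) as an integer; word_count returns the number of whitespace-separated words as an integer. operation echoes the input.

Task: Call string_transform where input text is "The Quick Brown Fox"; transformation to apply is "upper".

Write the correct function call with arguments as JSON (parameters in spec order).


Mapping each described value to its parameter name:
  'Input text' -> text = "The Quick Brown Fox"
  'Transformation to apply' -> operation = "upper"
string_transform({"text": "The Quick Brown Fox", "operation": "upper"})


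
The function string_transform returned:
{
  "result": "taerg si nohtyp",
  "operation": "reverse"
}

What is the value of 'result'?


taerg si nohtyp


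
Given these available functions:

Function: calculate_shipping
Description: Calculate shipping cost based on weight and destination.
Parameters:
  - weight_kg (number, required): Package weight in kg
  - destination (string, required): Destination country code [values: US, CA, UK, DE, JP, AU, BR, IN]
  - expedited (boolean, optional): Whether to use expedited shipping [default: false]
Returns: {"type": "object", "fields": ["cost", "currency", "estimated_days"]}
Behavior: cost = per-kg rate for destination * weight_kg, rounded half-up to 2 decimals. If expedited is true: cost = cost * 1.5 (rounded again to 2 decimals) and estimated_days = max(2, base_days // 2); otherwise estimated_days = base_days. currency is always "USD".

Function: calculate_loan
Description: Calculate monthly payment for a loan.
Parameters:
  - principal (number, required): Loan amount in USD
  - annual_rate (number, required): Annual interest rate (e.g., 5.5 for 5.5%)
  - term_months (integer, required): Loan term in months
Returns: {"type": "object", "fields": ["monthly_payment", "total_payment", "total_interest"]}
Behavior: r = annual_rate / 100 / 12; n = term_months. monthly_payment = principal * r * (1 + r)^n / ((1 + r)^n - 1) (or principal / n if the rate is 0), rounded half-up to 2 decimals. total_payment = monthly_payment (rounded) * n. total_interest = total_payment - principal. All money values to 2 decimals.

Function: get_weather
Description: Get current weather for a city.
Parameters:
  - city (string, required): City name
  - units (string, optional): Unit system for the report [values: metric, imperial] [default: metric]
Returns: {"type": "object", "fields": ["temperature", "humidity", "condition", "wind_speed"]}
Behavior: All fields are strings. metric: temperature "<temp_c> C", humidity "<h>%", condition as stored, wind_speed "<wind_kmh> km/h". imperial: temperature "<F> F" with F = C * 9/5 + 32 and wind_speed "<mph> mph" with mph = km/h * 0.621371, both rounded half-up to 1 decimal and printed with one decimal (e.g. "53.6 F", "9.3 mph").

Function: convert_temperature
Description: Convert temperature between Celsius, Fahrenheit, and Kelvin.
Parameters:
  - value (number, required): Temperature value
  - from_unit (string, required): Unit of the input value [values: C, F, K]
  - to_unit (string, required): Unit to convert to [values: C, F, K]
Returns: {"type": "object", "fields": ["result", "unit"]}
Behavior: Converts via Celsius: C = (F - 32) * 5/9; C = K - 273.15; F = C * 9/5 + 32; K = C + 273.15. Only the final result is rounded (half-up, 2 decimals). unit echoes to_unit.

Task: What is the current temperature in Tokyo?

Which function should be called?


The task needs a function whose description is: Get current weather for a city.
get_weather


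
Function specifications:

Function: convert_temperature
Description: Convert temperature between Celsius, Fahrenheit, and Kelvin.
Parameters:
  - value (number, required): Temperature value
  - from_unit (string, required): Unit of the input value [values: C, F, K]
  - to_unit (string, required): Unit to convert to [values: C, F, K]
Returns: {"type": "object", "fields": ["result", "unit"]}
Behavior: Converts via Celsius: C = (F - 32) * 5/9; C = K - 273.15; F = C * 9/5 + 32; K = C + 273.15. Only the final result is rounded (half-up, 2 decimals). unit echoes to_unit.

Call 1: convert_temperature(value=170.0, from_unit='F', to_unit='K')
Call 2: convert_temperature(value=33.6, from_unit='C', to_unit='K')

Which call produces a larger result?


Call 1:
  To C: (170 - 32) * 5/9 = 76.666667
  To K: 76.666667 + 273.15 = 349.816667
  Round to 2 decimals: 349.82
  -> 349.82 K
Call 2:
  Input already in C: 33.6
  To K: 33.6 + 273.15 = 306.75
  Round to 2 decimals: 306.75
  -> 306.75 K
Call 1 (349.82 K)


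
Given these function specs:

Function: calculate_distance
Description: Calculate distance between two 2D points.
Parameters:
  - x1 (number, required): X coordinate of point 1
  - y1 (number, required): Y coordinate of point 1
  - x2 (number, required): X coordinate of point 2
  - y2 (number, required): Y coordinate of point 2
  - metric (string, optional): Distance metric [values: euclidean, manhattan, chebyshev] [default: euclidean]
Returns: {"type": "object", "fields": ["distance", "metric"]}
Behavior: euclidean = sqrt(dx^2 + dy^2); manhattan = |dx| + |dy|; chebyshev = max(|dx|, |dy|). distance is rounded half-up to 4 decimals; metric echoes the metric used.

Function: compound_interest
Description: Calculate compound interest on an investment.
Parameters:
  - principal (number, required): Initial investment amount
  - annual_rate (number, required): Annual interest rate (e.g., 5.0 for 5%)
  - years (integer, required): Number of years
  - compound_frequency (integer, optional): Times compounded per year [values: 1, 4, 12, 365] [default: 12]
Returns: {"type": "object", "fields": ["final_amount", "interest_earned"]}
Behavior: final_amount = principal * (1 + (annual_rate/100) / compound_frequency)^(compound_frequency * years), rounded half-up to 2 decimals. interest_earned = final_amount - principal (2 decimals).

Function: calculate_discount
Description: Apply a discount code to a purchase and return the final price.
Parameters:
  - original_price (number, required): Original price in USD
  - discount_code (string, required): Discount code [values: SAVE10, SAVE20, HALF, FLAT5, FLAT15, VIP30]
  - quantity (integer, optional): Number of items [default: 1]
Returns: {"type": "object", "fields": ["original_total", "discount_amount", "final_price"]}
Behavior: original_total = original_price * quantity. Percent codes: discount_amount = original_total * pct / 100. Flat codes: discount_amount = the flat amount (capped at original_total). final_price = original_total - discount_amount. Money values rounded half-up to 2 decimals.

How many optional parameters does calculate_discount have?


Parameters of calculate_discount: original_price (required), discount_code (required), quantity (optional)
Optional count:
1


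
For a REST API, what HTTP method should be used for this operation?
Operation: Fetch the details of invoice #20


GET = read, POST = create, PUT = update/replace, DELETE = remove
This operation is a read.
GET


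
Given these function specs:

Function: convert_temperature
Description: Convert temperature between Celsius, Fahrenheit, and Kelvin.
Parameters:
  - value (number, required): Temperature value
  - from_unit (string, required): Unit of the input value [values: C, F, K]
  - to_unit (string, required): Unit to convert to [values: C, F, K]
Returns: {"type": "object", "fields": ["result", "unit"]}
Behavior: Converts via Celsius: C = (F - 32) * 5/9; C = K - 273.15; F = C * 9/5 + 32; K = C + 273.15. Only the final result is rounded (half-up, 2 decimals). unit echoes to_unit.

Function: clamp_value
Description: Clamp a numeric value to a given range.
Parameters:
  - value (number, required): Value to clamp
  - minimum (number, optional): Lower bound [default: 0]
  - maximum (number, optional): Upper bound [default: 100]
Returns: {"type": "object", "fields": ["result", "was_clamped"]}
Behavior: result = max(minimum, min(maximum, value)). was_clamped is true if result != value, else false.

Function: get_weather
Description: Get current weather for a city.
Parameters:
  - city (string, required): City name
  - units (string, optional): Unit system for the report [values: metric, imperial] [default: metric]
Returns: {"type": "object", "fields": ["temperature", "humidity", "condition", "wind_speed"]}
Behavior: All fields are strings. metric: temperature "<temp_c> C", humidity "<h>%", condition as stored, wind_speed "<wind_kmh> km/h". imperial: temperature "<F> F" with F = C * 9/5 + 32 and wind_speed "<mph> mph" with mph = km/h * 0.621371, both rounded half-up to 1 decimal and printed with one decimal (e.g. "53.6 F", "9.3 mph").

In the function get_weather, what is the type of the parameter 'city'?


The get_weather spec declares:
  - city (string, required): City name
Type:
string


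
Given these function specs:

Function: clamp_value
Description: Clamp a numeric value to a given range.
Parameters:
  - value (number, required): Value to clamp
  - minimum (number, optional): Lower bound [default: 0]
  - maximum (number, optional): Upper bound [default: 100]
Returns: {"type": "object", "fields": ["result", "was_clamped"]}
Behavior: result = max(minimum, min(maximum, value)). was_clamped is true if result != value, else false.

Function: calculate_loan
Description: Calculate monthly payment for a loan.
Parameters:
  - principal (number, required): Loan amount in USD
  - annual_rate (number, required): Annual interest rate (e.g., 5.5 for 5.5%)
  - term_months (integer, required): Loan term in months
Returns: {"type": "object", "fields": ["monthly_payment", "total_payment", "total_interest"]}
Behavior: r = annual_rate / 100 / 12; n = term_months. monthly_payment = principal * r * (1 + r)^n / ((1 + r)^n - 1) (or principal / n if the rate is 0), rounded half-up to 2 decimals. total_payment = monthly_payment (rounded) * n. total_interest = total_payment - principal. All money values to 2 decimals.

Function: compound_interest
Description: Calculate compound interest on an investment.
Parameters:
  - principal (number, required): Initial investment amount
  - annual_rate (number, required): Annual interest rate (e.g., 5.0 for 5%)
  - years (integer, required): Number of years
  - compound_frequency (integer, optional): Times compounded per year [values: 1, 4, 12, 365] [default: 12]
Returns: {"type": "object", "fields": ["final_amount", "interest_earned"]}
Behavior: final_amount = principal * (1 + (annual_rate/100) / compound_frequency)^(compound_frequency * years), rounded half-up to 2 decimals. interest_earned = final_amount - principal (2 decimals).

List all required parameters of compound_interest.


Parameters of compound_interest and their required/optional flag:
  principal: required
  annual_rate: required
  years: required
  compound_frequency: optional
annual_rate, principal, years


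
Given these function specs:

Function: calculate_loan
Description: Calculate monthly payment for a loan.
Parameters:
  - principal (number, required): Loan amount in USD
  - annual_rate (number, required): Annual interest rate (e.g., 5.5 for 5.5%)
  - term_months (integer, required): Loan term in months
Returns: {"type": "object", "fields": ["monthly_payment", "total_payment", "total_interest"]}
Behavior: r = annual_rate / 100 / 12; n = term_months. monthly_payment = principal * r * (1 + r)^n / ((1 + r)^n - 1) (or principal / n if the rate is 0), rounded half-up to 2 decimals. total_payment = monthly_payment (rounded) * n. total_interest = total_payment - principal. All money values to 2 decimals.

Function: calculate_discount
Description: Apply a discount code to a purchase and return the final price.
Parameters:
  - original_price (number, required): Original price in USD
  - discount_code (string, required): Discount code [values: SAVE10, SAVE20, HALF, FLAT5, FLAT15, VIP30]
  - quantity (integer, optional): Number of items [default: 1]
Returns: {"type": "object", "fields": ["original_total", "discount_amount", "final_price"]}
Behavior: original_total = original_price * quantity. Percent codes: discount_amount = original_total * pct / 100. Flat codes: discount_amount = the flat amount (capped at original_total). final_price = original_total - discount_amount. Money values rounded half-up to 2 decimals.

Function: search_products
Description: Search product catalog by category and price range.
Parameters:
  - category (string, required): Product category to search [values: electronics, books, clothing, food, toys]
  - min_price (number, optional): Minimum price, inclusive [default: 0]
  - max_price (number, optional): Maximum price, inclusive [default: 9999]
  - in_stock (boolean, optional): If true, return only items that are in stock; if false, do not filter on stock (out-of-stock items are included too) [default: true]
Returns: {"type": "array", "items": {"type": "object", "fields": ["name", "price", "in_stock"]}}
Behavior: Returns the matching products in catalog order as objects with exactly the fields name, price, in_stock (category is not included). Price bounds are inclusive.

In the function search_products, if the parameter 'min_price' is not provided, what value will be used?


The search_products spec declares:
  - min_price (number, optional): Minimum price, inclusive [default: 0]
Default:
0


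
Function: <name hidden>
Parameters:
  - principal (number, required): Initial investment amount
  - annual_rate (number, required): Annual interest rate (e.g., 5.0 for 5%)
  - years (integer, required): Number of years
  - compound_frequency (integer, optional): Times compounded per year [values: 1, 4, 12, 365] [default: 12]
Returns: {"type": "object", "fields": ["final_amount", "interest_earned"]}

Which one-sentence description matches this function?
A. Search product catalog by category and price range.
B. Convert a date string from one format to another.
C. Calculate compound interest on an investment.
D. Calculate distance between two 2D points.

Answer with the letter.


Parameters principal, annual_rate, years, compound_frequency and return ["final_amount", "interest_earned"] fit: Calculate compound interest on an investment.
C


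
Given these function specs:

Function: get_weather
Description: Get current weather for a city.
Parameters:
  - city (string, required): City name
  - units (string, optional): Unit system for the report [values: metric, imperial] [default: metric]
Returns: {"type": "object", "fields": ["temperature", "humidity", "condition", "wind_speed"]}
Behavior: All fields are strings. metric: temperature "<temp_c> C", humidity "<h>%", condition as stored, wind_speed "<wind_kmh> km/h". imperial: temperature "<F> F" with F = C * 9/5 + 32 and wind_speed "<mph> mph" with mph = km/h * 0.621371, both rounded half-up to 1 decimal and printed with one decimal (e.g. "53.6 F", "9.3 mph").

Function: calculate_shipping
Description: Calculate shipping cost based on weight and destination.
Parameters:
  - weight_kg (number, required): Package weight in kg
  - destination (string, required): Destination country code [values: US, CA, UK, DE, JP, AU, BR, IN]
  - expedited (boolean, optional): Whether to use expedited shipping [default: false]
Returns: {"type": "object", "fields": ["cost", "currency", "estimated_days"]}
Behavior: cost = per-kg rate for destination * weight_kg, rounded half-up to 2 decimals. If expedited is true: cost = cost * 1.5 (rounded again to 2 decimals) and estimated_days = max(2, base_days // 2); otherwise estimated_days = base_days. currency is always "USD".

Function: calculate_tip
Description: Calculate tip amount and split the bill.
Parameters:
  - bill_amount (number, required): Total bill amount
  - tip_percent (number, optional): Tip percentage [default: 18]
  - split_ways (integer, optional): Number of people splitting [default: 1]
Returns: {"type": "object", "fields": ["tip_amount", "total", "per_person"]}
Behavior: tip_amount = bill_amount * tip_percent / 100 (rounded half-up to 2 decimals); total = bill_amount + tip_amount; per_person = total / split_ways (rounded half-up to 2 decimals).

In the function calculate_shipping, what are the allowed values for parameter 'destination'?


The calculate_shipping spec declares:
  - destination (string, required): Destination country code [values: US, CA, UK, DE, JP, AU, BR, IN]
Allowed values:
US, CA, UK, DE, JP, AU, BR, IN


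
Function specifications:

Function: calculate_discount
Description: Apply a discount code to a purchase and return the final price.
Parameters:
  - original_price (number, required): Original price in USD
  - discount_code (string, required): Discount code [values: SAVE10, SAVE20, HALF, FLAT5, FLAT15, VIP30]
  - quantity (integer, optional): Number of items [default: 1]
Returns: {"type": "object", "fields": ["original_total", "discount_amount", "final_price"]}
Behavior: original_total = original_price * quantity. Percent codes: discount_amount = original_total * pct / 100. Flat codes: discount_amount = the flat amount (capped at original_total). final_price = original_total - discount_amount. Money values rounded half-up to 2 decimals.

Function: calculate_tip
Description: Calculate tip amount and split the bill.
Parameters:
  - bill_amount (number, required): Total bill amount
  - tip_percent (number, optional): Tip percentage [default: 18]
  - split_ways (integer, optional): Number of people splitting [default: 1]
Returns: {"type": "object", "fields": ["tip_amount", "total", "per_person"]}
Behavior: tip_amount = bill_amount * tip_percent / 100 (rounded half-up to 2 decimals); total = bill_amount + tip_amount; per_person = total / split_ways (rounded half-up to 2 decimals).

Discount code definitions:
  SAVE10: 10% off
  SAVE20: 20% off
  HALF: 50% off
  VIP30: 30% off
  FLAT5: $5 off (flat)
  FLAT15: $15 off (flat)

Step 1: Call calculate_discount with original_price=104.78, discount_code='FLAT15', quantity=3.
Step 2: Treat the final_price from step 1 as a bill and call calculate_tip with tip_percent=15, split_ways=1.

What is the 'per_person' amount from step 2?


Step 1: calculate_discount(original_price=104.78, discount_code=FLAT15, quantity=3)
  original_total = 104.78 * 3 = 314.34
  FLAT15 = $15 flat: discount_amount = min(15.00, 314.34) = 15.00
  final_price = 314.34 - 15.00 = 299.34
  -> final_price = 299.34
Step 2: calculate_tip(bill_amount=299.34, tip_percent=15, split_ways=1)
  tip_amount = 299.34 * 15/100 = 44.901 -> 44.90
  total = 299.34 + 44.90 = 344.24
  per_person = 344.24 / 1 = 344.24 -> 344.24
  -> per_person = 344.24
$344.24


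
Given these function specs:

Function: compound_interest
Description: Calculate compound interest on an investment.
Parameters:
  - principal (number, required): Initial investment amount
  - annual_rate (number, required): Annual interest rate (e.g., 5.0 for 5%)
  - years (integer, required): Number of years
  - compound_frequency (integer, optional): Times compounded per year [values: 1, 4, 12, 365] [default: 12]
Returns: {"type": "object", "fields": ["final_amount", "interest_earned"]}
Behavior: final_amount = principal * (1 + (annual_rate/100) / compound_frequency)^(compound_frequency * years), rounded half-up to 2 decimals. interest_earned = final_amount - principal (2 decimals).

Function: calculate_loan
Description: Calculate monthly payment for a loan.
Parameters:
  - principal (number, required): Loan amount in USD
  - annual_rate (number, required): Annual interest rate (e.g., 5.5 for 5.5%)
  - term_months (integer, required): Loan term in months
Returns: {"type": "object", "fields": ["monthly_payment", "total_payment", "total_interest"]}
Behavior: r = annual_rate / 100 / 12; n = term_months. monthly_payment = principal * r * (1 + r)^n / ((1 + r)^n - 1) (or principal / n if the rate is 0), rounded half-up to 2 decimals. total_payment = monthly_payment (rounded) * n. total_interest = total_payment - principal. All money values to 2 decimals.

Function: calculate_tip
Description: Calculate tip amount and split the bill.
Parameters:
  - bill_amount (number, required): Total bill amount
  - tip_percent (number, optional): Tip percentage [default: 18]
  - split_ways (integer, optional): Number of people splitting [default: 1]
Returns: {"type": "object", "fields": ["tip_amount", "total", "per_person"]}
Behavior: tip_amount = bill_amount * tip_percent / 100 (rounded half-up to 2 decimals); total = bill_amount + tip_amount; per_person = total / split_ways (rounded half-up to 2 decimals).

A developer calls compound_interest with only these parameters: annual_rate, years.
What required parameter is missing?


Required parameters: principal, annual_rate, years
Provided: annual_rate, years
Missing: principal
principal


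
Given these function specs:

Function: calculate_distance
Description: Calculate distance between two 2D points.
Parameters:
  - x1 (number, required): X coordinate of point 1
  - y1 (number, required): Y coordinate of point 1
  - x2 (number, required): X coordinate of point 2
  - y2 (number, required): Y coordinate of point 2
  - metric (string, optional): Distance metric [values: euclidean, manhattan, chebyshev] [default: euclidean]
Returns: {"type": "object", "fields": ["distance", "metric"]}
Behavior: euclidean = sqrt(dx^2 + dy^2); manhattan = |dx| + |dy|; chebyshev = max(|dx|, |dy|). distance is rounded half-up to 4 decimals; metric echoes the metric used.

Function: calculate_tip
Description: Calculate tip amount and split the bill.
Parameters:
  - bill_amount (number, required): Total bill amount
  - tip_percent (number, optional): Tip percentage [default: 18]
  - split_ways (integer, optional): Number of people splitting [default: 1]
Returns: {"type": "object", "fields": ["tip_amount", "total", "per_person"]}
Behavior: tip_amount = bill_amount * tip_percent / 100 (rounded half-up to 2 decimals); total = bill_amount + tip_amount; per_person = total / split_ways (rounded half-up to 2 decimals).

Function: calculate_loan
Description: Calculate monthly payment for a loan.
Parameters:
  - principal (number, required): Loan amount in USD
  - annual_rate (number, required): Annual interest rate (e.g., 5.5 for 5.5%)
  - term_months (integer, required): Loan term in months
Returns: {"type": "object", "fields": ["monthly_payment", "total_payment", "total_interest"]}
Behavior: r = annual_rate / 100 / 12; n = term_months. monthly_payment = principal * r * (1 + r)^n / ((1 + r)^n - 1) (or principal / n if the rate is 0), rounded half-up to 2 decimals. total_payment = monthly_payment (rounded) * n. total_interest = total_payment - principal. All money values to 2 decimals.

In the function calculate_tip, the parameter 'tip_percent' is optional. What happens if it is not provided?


The calculate_tip spec declares:
  - tip_percent (number, optional): Tip percentage [default: 18]
It defaults to 18
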